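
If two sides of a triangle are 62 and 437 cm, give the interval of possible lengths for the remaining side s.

375 < s < 499 (cm)

By the triangle inequality, s must be less than 62 + 437 = 499 and greater than |62 − 437| = 375.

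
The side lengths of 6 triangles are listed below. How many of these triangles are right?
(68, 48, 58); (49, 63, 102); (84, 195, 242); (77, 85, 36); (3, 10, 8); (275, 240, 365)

(68,48,58): 48²+58² = 5668 > 4624 = 68² → acute
(49,63,102): 49²+63² = 6370 < 10404 = 102² → obtuse
(84,195,242): 84²+195² = 45081 < 58564 = 242² → obtuse
(77,85,36): 36²+77² = 7225 = 85² → right
(3,10,8): 3²+8² = 73 < 100 = 10² → obtuse
(275,240,365): 240²+275² = 133225 = 365² → right
2 of the 6 are right.

2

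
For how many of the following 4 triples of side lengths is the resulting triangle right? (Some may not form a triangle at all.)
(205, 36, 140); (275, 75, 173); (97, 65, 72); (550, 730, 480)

(205,36,140): 36+140 ≤ 205, not a triangle
(275,75,173): 75+173 ≤ 275, not a triangle
(97,65,72): 65²+72² = 9409 = 97² → right
(550,730,480): 480²+550² = 532900 = 730² → right
2 of the 4 are right.

2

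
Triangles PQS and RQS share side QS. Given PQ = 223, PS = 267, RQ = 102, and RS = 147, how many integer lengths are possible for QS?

203

From triangle PQS: 44 < QS < 490.
From triangle RQS: 45 < QS < 249.
Intersection: 45 < QS < 249, so integers 46 through 248: 203 values.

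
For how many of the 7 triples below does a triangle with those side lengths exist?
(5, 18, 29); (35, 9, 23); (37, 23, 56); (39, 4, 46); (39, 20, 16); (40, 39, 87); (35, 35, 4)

(5,18,29): 5+18 ≤ 29 → not valid
(9,23,35): 9+23 ≤ 35 → not valid
(23,37,56): 23+37 > 56 → valid
(4,39,46): 4+39 ≤ 46 → not valid
(16,20,39): 16+20 ≤ 39 → not valid
(39,40,87): 39+40 ≤ 87 → not valid
(4,35,35): 4+35 > 35 → valid
2 of the 7 triples form a triangle.

2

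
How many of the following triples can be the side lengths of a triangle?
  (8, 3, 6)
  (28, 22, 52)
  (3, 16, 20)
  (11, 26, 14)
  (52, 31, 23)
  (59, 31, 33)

3

(3,6,8): 3+6 > 8 → valid
(22,28,52): 22+28 ≤ 52 → not valid
(3,16,20): 3+16 ≤ 20 → not valid
(11,14,26): 11+14 ≤ 26 → not valid
(23,31,52): 23+31 > 52 → valid
(31,33,59): 31+33 > 59 → valid
3 of the 6 triples form a triangle.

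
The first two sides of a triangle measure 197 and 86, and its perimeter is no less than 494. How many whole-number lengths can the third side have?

72

Triangle inequality: 111 < x < 283. Perimeter ≥ 494 gives x ≥ 494 − 197 − 86 = 211.
So 211 ≤ x < 283; integers 211 through 282: 72 values.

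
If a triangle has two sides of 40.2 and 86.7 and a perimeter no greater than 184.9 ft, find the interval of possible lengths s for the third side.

Triangle inequality alone gives 46.5 < s < 126.9.
The perimeter condition gives s ≤ 184.9 − 40.2 − 86.7 = 58.0.
Intersecting the two: 46.5 < s ≤ 58.0.

46.5 < s ≤ 58.0 ft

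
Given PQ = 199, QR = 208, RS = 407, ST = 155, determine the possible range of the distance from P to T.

0 ≤ PT ≤ 969

The maximum is all hops collinear in one direction: 199 + 208 + 407 + 155 = 969.
The longest hop is 407; the others sum to 562. Since 407 ≤ 562, the path can fold back on itself completely, so the minimum distance is 0.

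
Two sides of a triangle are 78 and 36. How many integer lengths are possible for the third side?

71

The third side lies in the open interval (42, 114).
Integers from 43 to 113 inclusive: 113 − 43 + 1 = 71.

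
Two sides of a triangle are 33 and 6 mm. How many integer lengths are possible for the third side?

The third side lies in the open interval (27, 39).
Integers from 28 to 38 inclusive: 38 − 28 + 1 = 11.

11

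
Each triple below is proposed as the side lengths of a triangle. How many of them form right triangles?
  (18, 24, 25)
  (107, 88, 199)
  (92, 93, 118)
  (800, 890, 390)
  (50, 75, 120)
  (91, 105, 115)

1

(18,24,25): 18²+24² = 900 > 625 = 25² → acute
(107,88,199): 88+107 ≤ 199, not a triangle
(92,93,118): 92²+93² = 17113 > 13924 = 118² → acute
(800,890,390): 390²+800² = 792100 = 890² → right
(50,75,120): 50²+75² = 8125 < 14400 = 120² → obtuse
(91,105,115): 91²+105² = 19306 > 13225 = 115² → acute
1 of the 6 is right.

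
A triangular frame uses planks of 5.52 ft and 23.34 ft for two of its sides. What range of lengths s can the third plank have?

By the triangle inequality, s must be less than 5.52 + 23.34 = 28.86 and greater than |5.52 − 23.34| = 17.82.

17.82 < s < 28.86 (ft)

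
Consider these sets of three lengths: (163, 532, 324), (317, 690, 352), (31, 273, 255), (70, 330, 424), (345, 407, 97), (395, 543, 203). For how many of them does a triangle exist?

(163,324,532): 163+324 ≤ 532 → not valid
(317,352,690): 317+352 ≤ 690 → not valid
(31,255,273): 31+255 > 273 → valid
(70,330,424): 70+330 ≤ 424 → not valid
(97,345,407): 97+345 > 407 → valid
(203,395,543): 203+395 > 543 → valid
3 of the 6 triples form a triangle.

3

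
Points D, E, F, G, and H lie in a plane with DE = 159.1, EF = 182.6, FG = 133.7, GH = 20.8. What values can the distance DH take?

The maximum is all hops collinear in one direction: 159.1 + 182.6 + 133.7 + 20.8 = 496.2.
The longest hop is 182.6; the others sum to 313.6. Since 182.6 ≤ 313.6, the path can fold back on itself completely, so the minimum distance is 0.

0 ≤ DH ≤ 496.2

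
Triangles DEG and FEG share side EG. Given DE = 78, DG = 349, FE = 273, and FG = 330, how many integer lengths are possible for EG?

155

From triangle DEG: 271 < EG < 427.
From triangle FEG: 57 < EG < 603.
Intersection: 271 < EG < 427, so integers 272 through 426: 155 values.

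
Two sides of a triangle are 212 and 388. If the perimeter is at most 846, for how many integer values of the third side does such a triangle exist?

Triangle inequality: 176 < x < 600. Perimeter ≤ 846 gives x ≤ 846 − 212 − 388 = 246.
So 176 < x ≤ 246; integers 177 through 246: 70 values.

70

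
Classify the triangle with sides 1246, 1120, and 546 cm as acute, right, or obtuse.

right

Compare the square of the longest side to the sum of squares of the other two: 546² + 1120² = 1552516 = 1246².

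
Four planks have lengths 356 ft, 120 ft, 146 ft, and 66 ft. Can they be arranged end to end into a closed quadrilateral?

For a quadrilateral, each side must be shorter than the sum of the others.
Here the longest side is 356, but the remaining 3 sides sum to only 332.

No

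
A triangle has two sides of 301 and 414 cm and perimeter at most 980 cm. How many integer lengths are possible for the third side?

152

Triangle inequality: 113 < x < 715. Perimeter ≤ 980 gives x ≤ 980 − 301 − 414 = 265.
So 113 < x ≤ 265; integers 114 through 265: 152 values.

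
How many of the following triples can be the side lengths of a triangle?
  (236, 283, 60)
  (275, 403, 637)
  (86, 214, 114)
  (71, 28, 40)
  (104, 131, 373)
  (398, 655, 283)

(60,236,283): 60+236 > 283 → valid
(275,403,637): 275+403 > 637 → valid
(86,114,214): 86+114 ≤ 214 → not valid
(28,40,71): 28+40 ≤ 71 → not valid
(104,131,373): 104+131 ≤ 373 → not valid
(283,398,655): 283+398 > 655 → valid
3 of the 6 triples form a triangle.

3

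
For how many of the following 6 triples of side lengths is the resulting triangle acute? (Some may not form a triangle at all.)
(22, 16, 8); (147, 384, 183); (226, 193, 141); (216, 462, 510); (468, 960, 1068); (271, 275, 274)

(22,16,8): 8²+16² = 320 < 484 = 22² → obtuse
(147,384,183): 147+183 ≤ 384, not a triangle
(226,193,141): 141²+193² = 57130 > 51076 = 226² → acute
(216,462,510): 216²+462² = 260100 = 510² → right
(468,960,1068): 468²+960² = 1140624 = 1068² → right
(271,275,274): 271²+274² = 148517 > 75625 = 275² → acute
2 of the 6 are acute.

2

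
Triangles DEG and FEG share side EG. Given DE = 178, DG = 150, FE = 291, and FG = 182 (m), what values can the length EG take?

From triangle DEG: |178 − 150| < EG < 178 + 150, i.e. 28 < EG < 328.
From triangle FEG: 109 < EG < 473.
Both must hold, so EG lies in the intersection.

109 < EG < 328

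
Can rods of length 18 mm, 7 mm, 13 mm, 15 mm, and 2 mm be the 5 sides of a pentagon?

Yes

A pentagon exists iff every side is shorter than the sum of the others — equivalently, the longest side is less than the sum of the rest.
Longest side 18 < 37 (sum of the remaining 4), so yes.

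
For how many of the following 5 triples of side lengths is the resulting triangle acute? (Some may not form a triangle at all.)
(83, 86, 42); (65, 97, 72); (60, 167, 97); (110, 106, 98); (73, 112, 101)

(83,86,42): 42²+83² = 8653 > 7396 = 86² → acute
(65,97,72): 65²+72² = 9409 = 97² → right
(60,167,97): 60+97 ≤ 167, not a triangle
(110,106,98): 98²+106² = 20840 > 12100 = 110² → acute
(73,112,101): 73²+101² = 15530 > 12544 = 112² → acute
3 of the 5 are acute.

3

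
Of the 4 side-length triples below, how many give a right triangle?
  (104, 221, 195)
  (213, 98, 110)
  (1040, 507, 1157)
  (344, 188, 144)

2

(104,221,195): 104²+195² = 48841 = 221² → right
(213,98,110): 98+110 ≤ 213, not a triangle
(1040,507,1157): 507²+1040² = 1338649 = 1157² → right
(344,188,144): 144+188 ≤ 344, not a triangle
2 of the 4 are right.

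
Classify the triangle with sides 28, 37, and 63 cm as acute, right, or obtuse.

obtuse

Compare the square of the longest side to the sum of squares of the other two: 28² + 37² = 2153 < 3969 = 63².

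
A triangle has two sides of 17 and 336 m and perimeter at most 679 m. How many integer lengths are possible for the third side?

Triangle inequality: 319 < x < 353. Perimeter ≤ 679 gives x ≤ 679 − 17 − 336 = 326.
So 319 < x ≤ 326; integers 320 through 326: 7 values.

7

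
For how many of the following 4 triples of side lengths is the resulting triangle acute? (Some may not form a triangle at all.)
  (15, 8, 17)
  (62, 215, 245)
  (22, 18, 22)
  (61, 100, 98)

2

(15,8,17): 8²+15² = 289 = 17² → right
(62,215,245): 62²+215² = 50069 < 60025 = 245² → obtuse
(22,18,22): 18²+22² = 808 > 484 = 22² → acute
(61,100,98): 61²+98² = 13325 > 10000 = 100² → acute
2 of the 4 are acute.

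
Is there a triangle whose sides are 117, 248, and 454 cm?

No

The longest side is 454, but the other two sum to only 365.
365 < 454, so the triangle inequality fails.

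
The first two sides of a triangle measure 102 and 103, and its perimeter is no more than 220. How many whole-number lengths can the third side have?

Triangle inequality: 1 < x < 205. Perimeter ≤ 220 gives x ≤ 220 − 102 − 103 = 15.
So 1 < x ≤ 15; integers 2 through 15: 14 values.

14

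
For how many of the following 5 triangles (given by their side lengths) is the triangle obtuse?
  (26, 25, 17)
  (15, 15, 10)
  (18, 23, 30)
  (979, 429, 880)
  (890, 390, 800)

(26,25,17): 17²+25² = 914 > 676 = 26² → acute
(15,15,10): 10²+15² = 325 > 225 = 15² → acute
(18,23,30): 18²+23² = 853 < 900 = 30² → obtuse
(979,429,880): 429²+880² = 958441 = 979² → right
(890,390,800): 390²+800² = 792100 = 890² → right
1 of the 5 is obtuse.

1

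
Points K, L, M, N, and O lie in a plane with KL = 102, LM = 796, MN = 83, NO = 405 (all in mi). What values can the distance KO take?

206 ≤ KO ≤ 1386 mi

The maximum is all hops collinear in one direction: 102 + 796 + 83 + 405 = 1386.
The longest hop is 796; the others sum to 590. Folding the others back against it leaves at least 796 − 590 = 206.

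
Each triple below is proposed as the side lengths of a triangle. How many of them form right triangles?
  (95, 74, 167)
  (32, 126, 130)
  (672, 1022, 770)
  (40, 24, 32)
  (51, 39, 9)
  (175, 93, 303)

(95,74,167): 74²+95² = 14501 < 27889 = 167² → obtuse
(32,126,130): 32²+126² = 16900 = 130² → right
(672,1022,770): 672²+770² = 1044484 = 1022² → right
(40,24,32): 24²+32² = 1600 = 40² → right
(51,39,9): 9+39 ≤ 51, not a triangle
(175,93,303): 93+175 ≤ 303, not a triangle
3 of the 6 are right.

3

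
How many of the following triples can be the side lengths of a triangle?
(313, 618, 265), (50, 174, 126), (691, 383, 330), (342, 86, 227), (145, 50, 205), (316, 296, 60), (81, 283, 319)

(265,313,618): 265+313 ≤ 618 → not valid
(50,126,174): 50+126 > 174 → valid
(330,383,691): 330+383 > 691 → valid
(86,227,342): 86+227 ≤ 342 → not valid
(50,145,205): 50+145 ≤ 205 → not valid
(60,296,316): 60+296 > 316 → valid
(81,283,319): 81+283 > 319 → valid
4 of the 7 triples form a triangle.

4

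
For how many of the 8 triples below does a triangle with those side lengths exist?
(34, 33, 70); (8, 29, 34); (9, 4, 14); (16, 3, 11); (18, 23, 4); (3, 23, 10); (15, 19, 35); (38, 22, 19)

2

(33,34,70): 33+34 ≤ 70 → not valid
(8,29,34): 8+29 > 34 → valid
(4,9,14): 4+9 ≤ 14 → not valid
(3,11,16): 3+11 ≤ 16 → not valid
(4,18,23): 4+18 ≤ 23 → not valid
(3,10,23): 3+10 ≤ 23 → not valid
(15,19,35): 15+19 ≤ 35 → not valid
(19,22,38): 19+22 > 38 → valid
2 of the 8 triples form a triangle.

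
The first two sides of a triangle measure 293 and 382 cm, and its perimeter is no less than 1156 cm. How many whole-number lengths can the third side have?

194

Triangle inequality: 89 < x < 675. Perimeter ≥ 1156 gives x ≥ 1156 − 293 − 382 = 481.
So 481 ≤ x < 675; integers 481 through 674: 194 values.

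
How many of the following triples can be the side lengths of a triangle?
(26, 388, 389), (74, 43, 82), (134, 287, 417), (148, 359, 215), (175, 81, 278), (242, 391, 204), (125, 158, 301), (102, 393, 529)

(26,388,389): 26+388 > 389 → valid
(43,74,82): 43+74 > 82 → valid
(134,287,417): 134+287 > 417 → valid
(148,215,359): 148+215 > 359 → valid
(81,175,278): 81+175 ≤ 278 → not valid
(204,242,391): 204+242 > 391 → valid
(125,158,301): 125+158 ≤ 301 → not valid
(102,393,529): 102+393 ≤ 529 → not valid
5 of the 8 triples form a triangle.

5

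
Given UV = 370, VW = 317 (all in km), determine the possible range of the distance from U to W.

By the triangle inequality, |370 − 317| ≤ UW ≤ 370 + 317.

53 ≤ UW ≤ 687 km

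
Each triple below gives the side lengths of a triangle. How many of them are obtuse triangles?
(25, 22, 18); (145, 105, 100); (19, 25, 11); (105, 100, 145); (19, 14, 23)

(25,22,18): 18²+22² = 808 > 625 = 25² → acute
(145,105,100): 100²+105² = 21025 = 145² → right
(19,25,11): 11²+19² = 482 < 625 = 25² → obtuse
(105,100,145): 100²+105² = 21025 = 145² → right
(19,14,23): 14²+19² = 557 > 529 = 23² → acute
1 of the 5 is obtuse.

1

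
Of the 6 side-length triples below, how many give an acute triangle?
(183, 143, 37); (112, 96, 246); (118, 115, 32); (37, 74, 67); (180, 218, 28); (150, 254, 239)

3

(183,143,37): 37+143 ≤ 183, not a triangle
(112,96,246): 96+112 ≤ 246, not a triangle
(118,115,32): 32²+115² = 14249 > 13924 = 118² → acute
(37,74,67): 37²+67² = 5858 > 5476 = 74² → acute
(180,218,28): 28+180 ≤ 218, not a triangle
(150,254,239): 150²+239² = 79621 > 64516 = 254² → acute
3 of the 6 are acute.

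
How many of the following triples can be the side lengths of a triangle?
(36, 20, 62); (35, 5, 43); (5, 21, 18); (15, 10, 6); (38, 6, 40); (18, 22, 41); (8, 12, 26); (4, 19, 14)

(20,36,62): 20+36 ≤ 62 → not valid
(5,35,43): 5+35 ≤ 43 → not valid
(5,18,21): 5+18 > 21 → valid
(6,10,15): 6+10 > 15 → valid
(6,38,40): 6+38 > 40 → valid
(18,22,41): 18+22 ≤ 41 → not valid
(8,12,26): 8+12 ≤ 26 → not valid
(4,14,19): 4+14 ≤ 19 → not valid
3 of the 8 triples form a triangle.

3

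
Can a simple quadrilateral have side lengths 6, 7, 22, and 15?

A quadrilateral exists iff every side is shorter than the sum of the others — equivalently, the longest side is less than the sum of the rest.
Longest side 22 < 28 (sum of the remaining 3), so yes.

Yes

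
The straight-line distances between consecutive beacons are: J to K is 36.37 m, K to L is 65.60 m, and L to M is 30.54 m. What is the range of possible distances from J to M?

0 ≤ JM ≤ 132.51 m

The maximum is all hops collinear in one direction: 36.37 + 65.60 + 30.54 = 132.51.
The longest hop is 65.60; the others sum to 66.91. Since 65.60 ≤ 66.91, the path can fold back on itself completely, so the minimum distance is 0.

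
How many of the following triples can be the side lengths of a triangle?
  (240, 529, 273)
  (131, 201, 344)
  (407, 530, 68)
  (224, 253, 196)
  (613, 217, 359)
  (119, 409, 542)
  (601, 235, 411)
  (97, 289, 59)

(240,273,529): 240+273 ≤ 529 → not valid
(131,201,344): 131+201 ≤ 344 → not valid
(68,407,530): 68+407 ≤ 530 → not valid
(196,224,253): 196+224 > 253 → valid
(217,359,613): 217+359 ≤ 613 → not valid
(119,409,542): 119+409 ≤ 542 → not valid
(235,411,601): 235+411 > 601 → valid
(59,97,289): 59+97 ≤ 289 → not valid
2 of the 8 triples form a triangle.

2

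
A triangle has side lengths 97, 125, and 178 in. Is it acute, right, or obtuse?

obtuse

Compare the square of the longest side to the sum of squares of the other two: 97² + 125² = 25034 < 31684 = 178².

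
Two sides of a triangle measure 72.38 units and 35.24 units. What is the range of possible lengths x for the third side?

37.14 < x < 107.62 (units)

By the triangle inequality, x must be less than 72.38 + 35.24 = 107.62 and greater than |72.38 − 35.24| = 37.14.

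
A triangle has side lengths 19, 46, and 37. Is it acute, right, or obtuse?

Compare the square of the longest side to the sum of squares of the other two: 19² + 37² = 1730 < 2116 = 46².

obtuse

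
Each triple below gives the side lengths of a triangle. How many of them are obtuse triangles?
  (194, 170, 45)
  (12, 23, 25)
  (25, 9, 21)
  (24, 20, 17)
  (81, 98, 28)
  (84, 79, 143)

(194,170,45): 45²+170² = 30925 < 37636 = 194² → obtuse
(12,23,25): 12²+23² = 673 > 625 = 25² → acute
(25,9,21): 9²+21² = 522 < 625 = 25² → obtuse
(24,20,17): 17²+20² = 689 > 576 = 24² → acute
(81,98,28): 28²+81² = 7345 < 9604 = 98² → obtuse
(84,79,143): 79²+84² = 13297 < 20449 = 143² → obtuse
4 of the 6 are obtuse.

4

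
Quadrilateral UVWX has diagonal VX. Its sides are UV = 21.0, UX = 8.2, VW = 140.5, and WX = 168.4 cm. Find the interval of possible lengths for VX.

From triangle UVX: |21.0 − 8.2| < VX < 21.0 + 8.2, i.e. 12.8 < VX < 29.2.
From triangle WVX: 27.9 < VX < 308.9.
Both must hold, so VX lies in the intersection.

27.9 < VX < 29.2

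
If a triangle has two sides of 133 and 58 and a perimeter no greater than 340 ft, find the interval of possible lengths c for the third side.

75 < c ≤ 149

Triangle inequality alone gives 75 < c < 191.
The perimeter condition gives c ≤ 340 − 133 − 58 = 149.
Intersecting the two: 75 < c ≤ 149.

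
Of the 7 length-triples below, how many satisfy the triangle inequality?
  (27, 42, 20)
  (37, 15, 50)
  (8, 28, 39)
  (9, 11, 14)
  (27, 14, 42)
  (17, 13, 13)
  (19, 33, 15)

(20,27,42): 20+27 > 42 → valid
(15,37,50): 15+37 > 50 → valid
(8,28,39): 8+28 ≤ 39 → not valid
(9,11,14): 9+11 > 14 → valid
(14,27,42): 14+27 ≤ 42 → not valid
(13,13,17): 13+13 > 17 → valid
(15,19,33): 15+19 > 33 → valid
5 of the 7 triples form a triangle.

5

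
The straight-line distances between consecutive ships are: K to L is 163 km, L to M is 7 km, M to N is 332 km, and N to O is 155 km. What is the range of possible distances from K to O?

7 ≤ KO ≤ 657 km

The maximum is all hops collinear in one direction: 163 + 7 + 332 + 155 = 657.
The longest hop is 332; the others sum to 325. Folding the others back against it leaves at least 332 − 325 = 7.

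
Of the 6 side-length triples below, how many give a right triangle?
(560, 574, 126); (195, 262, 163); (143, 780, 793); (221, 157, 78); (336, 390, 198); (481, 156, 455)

(560,574,126): 126²+560² = 329476 = 574² → right
(195,262,163): 163²+195² = 64594 < 68644 = 262² → obtuse
(143,780,793): 143²+780² = 628849 = 793² → right
(221,157,78): 78²+157² = 30733 < 48841 = 221² → obtuse
(336,390,198): 198²+336² = 152100 = 390² → right
(481,156,455): 156²+455² = 231361 = 481² → right
4 of the 6 are right.

4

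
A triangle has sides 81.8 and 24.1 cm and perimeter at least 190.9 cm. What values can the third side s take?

Triangle inequality alone gives 57.7 < s < 105.9.
The perimeter condition gives s ≥ 190.9 − 81.8 − 24.1 = 85.0.
Intersecting the two: 85.0 ≤ s < 105.9.

85.0 ≤ s < 105.9 cm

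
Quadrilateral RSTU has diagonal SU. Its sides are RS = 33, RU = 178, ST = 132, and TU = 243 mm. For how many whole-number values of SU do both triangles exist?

From triangle RSU: 145 < SU < 211.
From triangle TSU: 111 < SU < 375.
Intersection: 145 < SU < 211, so integers 146 through 210: 65 values.

65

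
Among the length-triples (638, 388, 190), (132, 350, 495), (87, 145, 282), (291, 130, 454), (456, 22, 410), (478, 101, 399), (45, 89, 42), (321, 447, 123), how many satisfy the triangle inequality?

(190,388,638): 190+388 ≤ 638 → not valid
(132,350,495): 132+350 ≤ 495 → not valid
(87,145,282): 87+145 ≤ 282 → not valid
(130,291,454): 130+291 ≤ 454 → not valid
(22,410,456): 22+410 ≤ 456 → not valid
(101,399,478): 101+399 > 478 → valid
(42,45,89): 42+45 ≤ 89 → not valid
(123,321,447): 123+321 ≤ 447 → not valid
1 of the 8 triples forms a triangle.

1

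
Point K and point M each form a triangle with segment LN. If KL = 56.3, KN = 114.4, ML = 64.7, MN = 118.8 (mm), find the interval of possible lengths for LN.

From triangle KLN: |56.3 − 114.4| < LN < 56.3 + 114.4, i.e. 58.1 < LN < 170.7.
From triangle MLN: 54.1 < LN < 183.5.
Both must hold, so LN lies in the intersection.

58.1 < LN < 170.7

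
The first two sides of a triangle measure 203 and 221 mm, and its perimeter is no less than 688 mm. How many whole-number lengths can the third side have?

Triangle inequality: 18 < x < 424. Perimeter ≥ 688 gives x ≥ 688 − 203 − 221 = 264.
So 264 ≤ x < 424; integers 264 through 423: 160 values.

160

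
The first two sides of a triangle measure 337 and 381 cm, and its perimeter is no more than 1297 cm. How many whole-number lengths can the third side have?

Triangle inequality: 44 < x < 718. Perimeter ≤ 1297 gives x ≤ 1297 − 337 − 381 = 579.
So 44 < x ≤ 579; integers 45 through 579: 535 values.

535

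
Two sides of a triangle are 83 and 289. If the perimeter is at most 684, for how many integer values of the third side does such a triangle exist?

Triangle inequality: 206 < x < 372. Perimeter ≤ 684 gives x ≤ 684 − 83 − 289 = 312.
So 206 < x ≤ 312; integers 207 through 312: 106 values.

106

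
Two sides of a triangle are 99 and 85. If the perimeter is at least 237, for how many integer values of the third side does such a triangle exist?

131

Triangle inequality: 14 < x < 184. Perimeter ≥ 237 gives x ≥ 237 − 99 − 85 = 53.
So 53 ≤ x < 184; integers 53 through 183: 131 values.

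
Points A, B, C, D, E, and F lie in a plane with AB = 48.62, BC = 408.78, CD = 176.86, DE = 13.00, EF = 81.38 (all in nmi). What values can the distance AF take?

The maximum is all hops collinear in one direction: 48.62 + 408.78 + 176.86 + 13.00 + 81.38 = 728.64.
The longest hop is 408.78; the others sum to 319.86. Folding the others back against it leaves at least 408.78 − 319.86 = 88.92.

88.92 ≤ AF ≤ 728.64 nmi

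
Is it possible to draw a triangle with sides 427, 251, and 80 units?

The longest side is 427, but the other two sum to only 331.
331 < 427, so the triangle inequality fails.

No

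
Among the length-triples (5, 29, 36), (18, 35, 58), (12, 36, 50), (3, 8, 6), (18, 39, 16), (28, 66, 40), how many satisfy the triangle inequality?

2

(5,29,36): 5+29 ≤ 36 → not valid
(18,35,58): 18+35 ≤ 58 → not valid
(12,36,50): 12+36 ≤ 50 → not valid
(3,6,8): 3+6 > 8 → valid
(16,18,39): 16+18 ≤ 39 → not valid
(28,40,66): 28+40 > 66 → valid
2 of the 6 triples form a triangle.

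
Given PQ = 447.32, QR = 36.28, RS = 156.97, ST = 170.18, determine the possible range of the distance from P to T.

The maximum is all hops collinear in one direction: 447.32 + 36.28 + 156.97 + 170.18 = 810.75.
The longest hop is 447.32; the others sum to 363.43. Folding the others back against it leaves at least 447.32 − 363.43 = 83.89.

83.89 ≤ PT ≤ 810.75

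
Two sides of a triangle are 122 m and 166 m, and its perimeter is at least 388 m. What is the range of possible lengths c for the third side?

100 ≤ c < 288

Triangle inequality alone gives 44 < c < 288.
The perimeter condition gives c ≥ 388 − 122 − 166 = 100.
Intersecting the two: 100 ≤ c < 288.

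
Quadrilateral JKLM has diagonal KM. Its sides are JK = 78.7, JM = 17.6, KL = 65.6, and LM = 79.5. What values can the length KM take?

From triangle JKM: |78.7 − 17.6| < KM < 78.7 + 17.6, i.e. 61.1 < KM < 96.3.
From triangle LKM: 13.9 < KM < 145.1.
Both must hold, so KM lies in the intersection.

61.1 < KM < 96.3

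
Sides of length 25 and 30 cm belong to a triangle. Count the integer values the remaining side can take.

The third side lies in the open interval (5, 55).
Integers from 6 to 54 inclusive: 54 − 6 + 1 = 49.

49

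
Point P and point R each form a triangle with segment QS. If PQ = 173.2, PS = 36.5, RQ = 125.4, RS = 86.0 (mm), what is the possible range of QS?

136.7 < QS < 209.7

From triangle PQS: |173.2 − 36.5| < QS < 173.2 + 36.5, i.e. 136.7 < QS < 209.7.
From triangle RQS: 39.4 < QS < 211.4.
Both must hold, so QS lies in the intersection.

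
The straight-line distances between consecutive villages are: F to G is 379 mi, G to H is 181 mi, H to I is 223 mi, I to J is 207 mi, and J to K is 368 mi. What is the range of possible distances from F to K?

The maximum is all hops collinear in one direction: 379 + 181 + 223 + 207 + 368 = 1358.
The longest hop is 379; the others sum to 979. Since 379 ≤ 979, the path can fold back on itself completely, so the minimum distance is 0.

0 ≤ FK ≤ 1358 mi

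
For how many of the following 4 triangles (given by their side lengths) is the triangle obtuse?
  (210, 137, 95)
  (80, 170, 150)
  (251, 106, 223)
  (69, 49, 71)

2

(210,137,95): 95²+137² = 27794 < 44100 = 210² → obtuse
(80,170,150): 80²+150² = 28900 = 170² → right
(251,106,223): 106²+223² = 60965 < 63001 = 251² → obtuse
(69,49,71): 49²+69² = 7162 > 5041 = 71² → acute
2 of the 4 are obtuse.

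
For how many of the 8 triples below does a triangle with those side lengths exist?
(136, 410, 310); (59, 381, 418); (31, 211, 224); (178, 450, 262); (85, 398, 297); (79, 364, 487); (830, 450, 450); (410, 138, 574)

(136,310,410): 136+310 > 410 → valid
(59,381,418): 59+381 > 418 → valid
(31,211,224): 31+211 > 224 → valid
(178,262,450): 178+262 ≤ 450 → not valid
(85,297,398): 85+297 ≤ 398 → not valid
(79,364,487): 79+364 ≤ 487 → not valid
(450,450,830): 450+450 > 830 → valid
(138,410,574): 138+410 ≤ 574 → not valid
4 of the 8 triples form a triangle.

4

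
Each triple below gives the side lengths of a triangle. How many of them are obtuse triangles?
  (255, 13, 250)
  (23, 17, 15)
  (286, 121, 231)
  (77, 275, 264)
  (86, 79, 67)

3

(255,13,250): 13²+250² = 62669 < 65025 = 255² → obtuse
(23,17,15): 15²+17² = 514 < 529 = 23² → obtuse
(286,121,231): 121²+231² = 68002 < 81796 = 286² → obtuse
(77,275,264): 77²+264² = 75625 = 275² → right
(86,79,67): 67²+79² = 10730 > 7396 = 86² → acute
3 of the 5 are obtuse.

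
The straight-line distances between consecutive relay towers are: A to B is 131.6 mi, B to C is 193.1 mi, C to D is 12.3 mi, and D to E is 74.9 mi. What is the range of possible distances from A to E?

0 ≤ AE ≤ 411.9 mi

The maximum is all hops collinear in one direction: 131.6 + 193.1 + 12.3 + 74.9 = 411.9.
The longest hop is 193.1; the others sum to 218.8. Since 193.1 ≤ 218.8, the path can fold back on itself completely, so the minimum distance is 0.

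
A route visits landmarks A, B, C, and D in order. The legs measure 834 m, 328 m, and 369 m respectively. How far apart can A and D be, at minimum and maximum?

The maximum is all hops collinear in one direction: 834 + 328 + 369 = 1531.
The longest hop is 834; the others sum to 697. Folding the others back against it leaves at least 834 − 697 = 137.

137 ≤ AD ≤ 1531 m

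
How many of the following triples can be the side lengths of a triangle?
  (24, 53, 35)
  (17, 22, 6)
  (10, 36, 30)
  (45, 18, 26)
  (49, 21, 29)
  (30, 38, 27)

(24,35,53): 24+35 > 53 → valid
(6,17,22): 6+17 > 22 → valid
(10,30,36): 10+30 > 36 → valid
(18,26,45): 18+26 ≤ 45 → not valid
(21,29,49): 21+29 > 49 → valid
(27,30,38): 27+30 > 38 → valid
5 of the 6 triples form a triangle.

5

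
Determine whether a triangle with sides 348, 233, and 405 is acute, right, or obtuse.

acute

Compare the square of the longest side to the sum of squares of the other two: 233² + 348² = 175393 > 164025 = 405².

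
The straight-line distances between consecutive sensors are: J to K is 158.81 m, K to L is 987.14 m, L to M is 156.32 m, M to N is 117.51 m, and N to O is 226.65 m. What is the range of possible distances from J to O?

327.85 ≤ JO ≤ 1646.43 m

The maximum is all hops collinear in one direction: 158.81 + 987.14 + 156.32 + 117.51 + 226.65 = 1646.43.
The longest hop is 987.14; the others sum to 659.29. Folding the others back against it leaves at least 987.14 − 659.29 = 327.85.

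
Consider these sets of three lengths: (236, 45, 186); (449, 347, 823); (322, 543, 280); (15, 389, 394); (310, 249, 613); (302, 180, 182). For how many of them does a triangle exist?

(45,186,236): 45+186 ≤ 236 → not valid
(347,449,823): 347+449 ≤ 823 → not valid
(280,322,543): 280+322 > 543 → valid
(15,389,394): 15+389 > 394 → valid
(249,310,613): 249+310 ≤ 613 → not valid
(180,182,302): 180+182 > 302 → valid
3 of the 6 triples form a triangle.

3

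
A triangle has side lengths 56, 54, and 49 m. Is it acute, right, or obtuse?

Compare the square of the longest side to the sum of squares of the other two: 49² + 54² = 5317 > 3136 = 56².

acute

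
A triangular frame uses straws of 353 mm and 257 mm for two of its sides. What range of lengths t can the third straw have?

96 < t < 610

By the triangle inequality, t must be less than 353 + 257 = 610 and greater than |353 − 257| = 96.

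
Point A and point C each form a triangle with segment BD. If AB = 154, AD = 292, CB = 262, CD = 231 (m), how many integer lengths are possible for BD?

307

From triangle ABD: 138 < BD < 446.
From triangle CBD: 31 < BD < 493.
Intersection: 138 < BD < 446, so integers 139 through 445: 307 values.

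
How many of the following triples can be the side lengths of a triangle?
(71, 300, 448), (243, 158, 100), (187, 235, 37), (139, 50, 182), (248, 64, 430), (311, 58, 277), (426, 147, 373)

(71,300,448): 71+300 ≤ 448 → not valid
(100,158,243): 100+158 > 243 → valid
(37,187,235): 37+187 ≤ 235 → not valid
(50,139,182): 50+139 > 182 → valid
(64,248,430): 64+248 ≤ 430 → not valid
(58,277,311): 58+277 > 311 → valid
(147,373,426): 147+373 > 426 → valid
4 of the 7 triples form a triangle.

4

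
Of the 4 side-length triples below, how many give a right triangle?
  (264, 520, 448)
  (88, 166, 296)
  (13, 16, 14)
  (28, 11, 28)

(264,520,448): 264²+448² = 270400 = 520² → right
(88,166,296): 88+166 ≤ 296, not a triangle
(13,16,14): 13²+14² = 365 > 256 = 16² → acute
(28,11,28): 11²+28² = 905 > 784 = 28² → acute
1 of the 4 is right.

1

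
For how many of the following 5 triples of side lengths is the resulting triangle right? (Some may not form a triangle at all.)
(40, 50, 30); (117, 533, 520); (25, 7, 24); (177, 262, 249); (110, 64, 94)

3

(40,50,30): 30²+40² = 2500 = 50² → right
(117,533,520): 117²+520² = 284089 = 533² → right
(25,7,24): 7²+24² = 625 = 25² → right
(177,262,249): 177²+249² = 93330 > 68644 = 262² → acute
(110,64,94): 64²+94² = 12932 > 12100 = 110² → acute
3 of the 5 are right.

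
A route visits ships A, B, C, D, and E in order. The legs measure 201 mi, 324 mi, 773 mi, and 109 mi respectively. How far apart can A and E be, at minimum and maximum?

139 ≤ AE ≤ 1407 mi

The maximum is all hops collinear in one direction: 201 + 324 + 773 + 109 = 1407.
The longest hop is 773; the others sum to 634. Folding the others back against it leaves at least 773 − 634 = 139.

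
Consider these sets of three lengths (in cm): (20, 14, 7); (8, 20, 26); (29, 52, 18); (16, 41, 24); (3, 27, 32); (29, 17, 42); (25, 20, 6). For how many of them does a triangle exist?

(7,14,20): 7+14 > 20 → valid
(8,20,26): 8+20 > 26 → valid
(18,29,52): 18+29 ≤ 52 → not valid
(16,24,41): 16+24 ≤ 41 → not valid
(3,27,32): 3+27 ≤ 32 → not valid
(17,29,42): 17+29 > 42 → valid
(6,20,25): 6+20 > 25 → valid
4 of the 7 triples form a triangle.

4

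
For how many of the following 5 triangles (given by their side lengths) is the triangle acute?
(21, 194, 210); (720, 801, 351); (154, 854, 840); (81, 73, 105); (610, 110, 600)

(21,194,210): 21²+194² = 38077 < 44100 = 210² → obtuse
(720,801,351): 351²+720² = 641601 = 801² → right
(154,854,840): 154²+840² = 729316 = 854² → right
(81,73,105): 73²+81² = 11890 > 11025 = 105² → acute
(610,110,600): 110²+600² = 372100 = 610² → right
1 of the 5 is acute.

1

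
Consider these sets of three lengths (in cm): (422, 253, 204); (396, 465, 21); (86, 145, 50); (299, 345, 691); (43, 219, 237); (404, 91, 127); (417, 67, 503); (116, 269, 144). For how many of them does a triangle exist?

2

(204,253,422): 204+253 > 422 → valid
(21,396,465): 21+396 ≤ 465 → not valid
(50,86,145): 50+86 ≤ 145 → not valid
(299,345,691): 299+345 ≤ 691 → not valid
(43,219,237): 43+219 > 237 → valid
(91,127,404): 91+127 ≤ 404 → not valid
(67,417,503): 67+417 ≤ 503 → not valid
(116,144,269): 116+144 ≤ 269 → not valid
2 of the 8 triples form a triangle.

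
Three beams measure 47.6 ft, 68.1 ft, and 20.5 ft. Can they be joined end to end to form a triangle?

The two shorter sides sum to 68.1, exactly equal to the longest side 68.1.
That gives only a degenerate (flat) triangle — the inequality must be strict.

No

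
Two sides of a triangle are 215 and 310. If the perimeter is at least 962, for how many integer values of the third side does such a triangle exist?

88

Triangle inequality: 95 < x < 525. Perimeter ≥ 962 gives x ≥ 962 − 215 − 310 = 437.
So 437 ≤ x < 525; integers 437 through 524: 88 values.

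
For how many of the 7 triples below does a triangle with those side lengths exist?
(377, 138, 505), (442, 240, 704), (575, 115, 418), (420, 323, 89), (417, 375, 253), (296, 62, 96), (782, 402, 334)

2

(138,377,505): 138+377 > 505 → valid
(240,442,704): 240+442 ≤ 704 → not valid
(115,418,575): 115+418 ≤ 575 → not valid
(89,323,420): 89+323 ≤ 420 → not valid
(253,375,417): 253+375 > 417 → valid
(62,96,296): 62+96 ≤ 296 → not valid
(334,402,782): 334+402 ≤ 782 → not valid
2 of the 7 triples form a triangle.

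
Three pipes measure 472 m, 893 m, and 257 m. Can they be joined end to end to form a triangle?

The longest side is 893, but the other two sum to only 729.
729 < 893, so the triangle inequality fails.

No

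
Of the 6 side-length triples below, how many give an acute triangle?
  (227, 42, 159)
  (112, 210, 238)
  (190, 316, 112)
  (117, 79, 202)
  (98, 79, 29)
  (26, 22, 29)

1

(227,42,159): 42+159 ≤ 227, not a triangle
(112,210,238): 112²+210² = 56644 = 238² → right
(190,316,112): 112+190 ≤ 316, not a triangle
(117,79,202): 79+117 ≤ 202, not a triangle
(98,79,29): 29²+79² = 7082 < 9604 = 98² → obtuse
(26,22,29): 22²+26² = 1160 > 841 = 29² → acute
1 of the 6 is acute.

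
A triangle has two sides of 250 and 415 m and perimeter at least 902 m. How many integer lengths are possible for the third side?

428

Triangle inequality: 165 < x < 665. Perimeter ≥ 902 gives x ≥ 902 − 250 − 415 = 237.
So 237 ≤ x < 665; integers 237 through 664: 428 values.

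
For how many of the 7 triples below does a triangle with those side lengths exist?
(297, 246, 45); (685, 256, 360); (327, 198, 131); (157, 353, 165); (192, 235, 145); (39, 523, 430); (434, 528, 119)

3

(45,246,297): 45+246 ≤ 297 → not valid
(256,360,685): 256+360 ≤ 685 → not valid
(131,198,327): 131+198 > 327 → valid
(157,165,353): 157+165 ≤ 353 → not valid
(145,192,235): 145+192 > 235 → valid
(39,430,523): 39+430 ≤ 523 → not valid
(119,434,528): 119+434 > 528 → valid
3 of the 7 triples form a triangle.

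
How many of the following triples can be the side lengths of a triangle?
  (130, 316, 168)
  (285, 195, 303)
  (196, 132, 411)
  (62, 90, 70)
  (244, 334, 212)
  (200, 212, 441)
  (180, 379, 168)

(130,168,316): 130+168 ≤ 316 → not valid
(195,285,303): 195+285 > 303 → valid
(132,196,411): 132+196 ≤ 411 → not valid
(62,70,90): 62+70 > 90 → valid
(212,244,334): 212+244 > 334 → valid
(200,212,441): 200+212 ≤ 441 → not valid
(168,180,379): 168+180 ≤ 379 → not valid
3 of the 7 triples form a triangle.

3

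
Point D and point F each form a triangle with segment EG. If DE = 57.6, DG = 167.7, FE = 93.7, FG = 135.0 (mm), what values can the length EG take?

From triangle DEG: |57.6 − 167.7| < EG < 57.6 + 167.7, i.e. 110.1 < EG < 225.3.
From triangle FEG: 41.3 < EG < 228.7.
Both must hold, so EG lies in the intersection.

110.1 < EG < 225.3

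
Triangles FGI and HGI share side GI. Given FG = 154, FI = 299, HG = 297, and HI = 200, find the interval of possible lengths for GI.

From triangle FGI: |154 − 299| < GI < 154 + 299, i.e. 145 < GI < 453.
From triangle HGI: 97 < GI < 497.
Both must hold, so GI lies in the intersection.

145 < GI < 453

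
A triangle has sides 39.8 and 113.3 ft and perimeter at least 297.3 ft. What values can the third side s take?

144.2 ≤ s < 153.1 ft

Triangle inequality alone gives 73.5 < s < 153.1.
The perimeter condition gives s ≥ 297.3 − 39.8 − 113.3 = 144.2.
Intersecting the two: 144.2 ≤ s < 153.1.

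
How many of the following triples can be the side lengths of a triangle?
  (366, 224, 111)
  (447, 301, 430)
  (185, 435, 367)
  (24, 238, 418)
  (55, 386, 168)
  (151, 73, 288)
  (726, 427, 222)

2

(111,224,366): 111+224 ≤ 366 → not valid
(301,430,447): 301+430 > 447 → valid
(185,367,435): 185+367 > 435 → valid
(24,238,418): 24+238 ≤ 418 → not valid
(55,168,386): 55+168 ≤ 386 → not valid
(73,151,288): 73+151 ≤ 288 → not valid
(222,427,726): 222+427 ≤ 726 → not valid
2 of the 7 triples form a triangle.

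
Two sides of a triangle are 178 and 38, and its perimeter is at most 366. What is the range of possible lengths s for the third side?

Triangle inequality alone gives 140 < s < 216.
The perimeter condition gives s ≤ 366 − 178 − 38 = 150.
Intersecting the two: 140 < s ≤ 150.

140 < s ≤ 150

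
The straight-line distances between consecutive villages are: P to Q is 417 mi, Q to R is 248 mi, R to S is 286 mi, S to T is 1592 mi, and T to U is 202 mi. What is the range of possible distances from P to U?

439 ≤ PU ≤ 2745 mi

The maximum is all hops collinear in one direction: 417 + 248 + 286 + 1592 + 202 = 2745.
The longest hop is 1592; the others sum to 1153. Folding the others back against it leaves at least 1592 − 1153 = 439.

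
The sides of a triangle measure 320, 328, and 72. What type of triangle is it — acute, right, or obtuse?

right

Compare the square of the longest side to the sum of squares of the other two: 72² + 320² = 107584 = 328².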